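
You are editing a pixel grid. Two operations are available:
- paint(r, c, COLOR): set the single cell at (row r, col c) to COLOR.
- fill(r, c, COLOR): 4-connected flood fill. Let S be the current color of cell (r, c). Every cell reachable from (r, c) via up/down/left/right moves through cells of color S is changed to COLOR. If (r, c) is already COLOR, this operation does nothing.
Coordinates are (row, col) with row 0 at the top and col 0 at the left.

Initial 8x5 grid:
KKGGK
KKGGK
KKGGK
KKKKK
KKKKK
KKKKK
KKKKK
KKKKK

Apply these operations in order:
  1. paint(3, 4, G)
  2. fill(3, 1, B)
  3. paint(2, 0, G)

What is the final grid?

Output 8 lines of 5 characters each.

Answer: BBGGK
BBGGK
GBGGK
BBBBG
BBBBB
BBBBB
BBBBB
BBBBB

Derivation:
After op 1 paint(3,4,G):
KKGGK
KKGGK
KKGGK
KKKKG
KKKKK
KKKKK
KKKKK
KKKKK
After op 2 fill(3,1,B) [30 cells changed]:
BBGGK
BBGGK
BBGGK
BBBBG
BBBBB
BBBBB
BBBBB
BBBBB
After op 3 paint(2,0,G):
BBGGK
BBGGK
GBGGK
BBBBG
BBBBB
BBBBB
BBBBB
BBBBB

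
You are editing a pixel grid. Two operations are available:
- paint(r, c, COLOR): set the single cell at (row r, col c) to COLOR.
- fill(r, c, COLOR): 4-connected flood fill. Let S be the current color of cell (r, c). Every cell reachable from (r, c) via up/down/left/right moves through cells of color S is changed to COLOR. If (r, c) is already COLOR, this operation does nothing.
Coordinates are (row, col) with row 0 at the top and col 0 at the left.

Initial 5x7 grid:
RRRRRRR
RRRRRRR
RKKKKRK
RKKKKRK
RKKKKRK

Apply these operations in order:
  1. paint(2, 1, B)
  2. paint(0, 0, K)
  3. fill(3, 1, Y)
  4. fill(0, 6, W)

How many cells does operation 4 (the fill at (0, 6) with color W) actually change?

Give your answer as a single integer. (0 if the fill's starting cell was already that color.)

Answer: 19

Derivation:
After op 1 paint(2,1,B):
RRRRRRR
RRRRRRR
RBKKKRK
RKKKKRK
RKKKKRK
After op 2 paint(0,0,K):
KRRRRRR
RRRRRRR
RBKKKRK
RKKKKRK
RKKKKRK
After op 3 fill(3,1,Y) [11 cells changed]:
KRRRRRR
RRRRRRR
RBYYYRK
RYYYYRK
RYYYYRK
After op 4 fill(0,6,W) [19 cells changed]:
KWWWWWW
WWWWWWW
WBYYYWK
WYYYYWK
WYYYYWK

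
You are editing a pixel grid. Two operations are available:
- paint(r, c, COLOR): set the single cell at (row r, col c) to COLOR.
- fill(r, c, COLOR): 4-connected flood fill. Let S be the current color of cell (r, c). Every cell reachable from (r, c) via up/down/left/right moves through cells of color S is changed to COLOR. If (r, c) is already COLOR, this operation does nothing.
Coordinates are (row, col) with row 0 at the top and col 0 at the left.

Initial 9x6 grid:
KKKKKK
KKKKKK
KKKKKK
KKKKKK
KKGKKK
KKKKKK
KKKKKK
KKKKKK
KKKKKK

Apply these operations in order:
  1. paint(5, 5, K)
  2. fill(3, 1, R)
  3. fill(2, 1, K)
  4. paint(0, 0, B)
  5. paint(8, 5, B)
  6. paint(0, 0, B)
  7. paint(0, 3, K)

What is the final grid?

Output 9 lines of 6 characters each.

Answer: BKKKKK
KKKKKK
KKKKKK
KKKKKK
KKGKKK
KKKKKK
KKKKKK
KKKKKK
KKKKKB

Derivation:
After op 1 paint(5,5,K):
KKKKKK
KKKKKK
KKKKKK
KKKKKK
KKGKKK
KKKKKK
KKKKKK
KKKKKK
KKKKKK
After op 2 fill(3,1,R) [53 cells changed]:
RRRRRR
RRRRRR
RRRRRR
RRRRRR
RRGRRR
RRRRRR
RRRRRR
RRRRRR
RRRRRR
After op 3 fill(2,1,K) [53 cells changed]:
KKKKKK
KKKKKK
KKKKKK
KKKKKK
KKGKKK
KKKKKK
KKKKKK
KKKKKK
KKKKKK
After op 4 paint(0,0,B):
BKKKKK
KKKKKK
KKKKKK
KKKKKK
KKGKKK
KKKKKK
KKKKKK
KKKKKK
KKKKKK
After op 5 paint(8,5,B):
BKKKKK
KKKKKK
KKKKKK
KKKKKK
KKGKKK
KKKKKK
KKKKKK
KKKKKK
KKKKKB
After op 6 paint(0,0,B):
BKKKKK
KKKKKK
KKKKKK
KKKKKK
KKGKKK
KKKKKK
KKKKKK
KKKKKK
KKKKKB
After op 7 paint(0,3,K):
BKKKKK
KKKKKK
KKKKKK
KKKKKK
KKGKKK
KKKKKK
KKKKKK
KKKKKK
KKKKKB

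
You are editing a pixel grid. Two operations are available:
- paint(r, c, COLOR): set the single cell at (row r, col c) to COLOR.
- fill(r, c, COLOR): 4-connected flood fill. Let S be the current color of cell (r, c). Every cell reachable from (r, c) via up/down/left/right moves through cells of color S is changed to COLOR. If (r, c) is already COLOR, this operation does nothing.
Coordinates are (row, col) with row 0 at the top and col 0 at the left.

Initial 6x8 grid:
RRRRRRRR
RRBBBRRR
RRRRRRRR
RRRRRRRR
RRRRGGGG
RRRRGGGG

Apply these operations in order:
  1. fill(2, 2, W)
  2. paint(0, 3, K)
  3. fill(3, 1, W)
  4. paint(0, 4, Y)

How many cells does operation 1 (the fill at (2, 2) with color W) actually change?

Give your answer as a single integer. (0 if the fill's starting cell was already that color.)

After op 1 fill(2,2,W) [37 cells changed]:
WWWWWWWW
WWBBBWWW
WWWWWWWW
WWWWWWWW
WWWWGGGG
WWWWGGGG

Answer: 37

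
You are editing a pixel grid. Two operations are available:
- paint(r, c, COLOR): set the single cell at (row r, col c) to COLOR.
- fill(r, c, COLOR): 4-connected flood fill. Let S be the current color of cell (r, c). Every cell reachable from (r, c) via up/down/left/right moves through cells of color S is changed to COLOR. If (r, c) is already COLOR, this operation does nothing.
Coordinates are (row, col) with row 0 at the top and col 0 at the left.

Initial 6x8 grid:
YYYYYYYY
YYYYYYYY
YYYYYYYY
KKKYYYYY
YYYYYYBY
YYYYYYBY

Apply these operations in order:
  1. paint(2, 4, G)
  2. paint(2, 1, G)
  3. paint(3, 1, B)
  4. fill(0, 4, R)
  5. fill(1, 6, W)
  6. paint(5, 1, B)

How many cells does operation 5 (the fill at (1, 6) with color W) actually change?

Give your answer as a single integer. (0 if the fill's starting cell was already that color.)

After op 1 paint(2,4,G):
YYYYYYYY
YYYYYYYY
YYYYGYYY
KKKYYYYY
YYYYYYBY
YYYYYYBY
After op 2 paint(2,1,G):
YYYYYYYY
YYYYYYYY
YGYYGYYY
KKKYYYYY
YYYYYYBY
YYYYYYBY
After op 3 paint(3,1,B):
YYYYYYYY
YYYYYYYY
YGYYGYYY
KBKYYYYY
YYYYYYBY
YYYYYYBY
After op 4 fill(0,4,R) [41 cells changed]:
RRRRRRRR
RRRRRRRR
RGRRGRRR
KBKRRRRR
RRRRRRBR
RRRRRRBR
After op 5 fill(1,6,W) [41 cells changed]:
WWWWWWWW
WWWWWWWW
WGWWGWWW
KBKWWWWW
WWWWWWBW
WWWWWWBW

Answer: 41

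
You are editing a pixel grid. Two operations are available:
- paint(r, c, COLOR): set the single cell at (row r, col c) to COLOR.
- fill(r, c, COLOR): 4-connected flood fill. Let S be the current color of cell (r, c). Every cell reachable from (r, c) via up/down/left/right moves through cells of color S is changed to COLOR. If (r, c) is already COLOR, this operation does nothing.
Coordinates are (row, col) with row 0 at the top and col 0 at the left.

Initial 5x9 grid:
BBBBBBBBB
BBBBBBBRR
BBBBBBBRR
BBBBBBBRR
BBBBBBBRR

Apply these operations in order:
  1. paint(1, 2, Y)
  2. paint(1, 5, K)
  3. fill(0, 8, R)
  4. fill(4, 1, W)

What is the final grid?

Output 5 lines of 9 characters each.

Answer: WWWWWWWWW
WWYWWKWWW
WWWWWWWWW
WWWWWWWWW
WWWWWWWWW

Derivation:
After op 1 paint(1,2,Y):
BBBBBBBBB
BBYBBBBRR
BBBBBBBRR
BBBBBBBRR
BBBBBBBRR
After op 2 paint(1,5,K):
BBBBBBBBB
BBYBBKBRR
BBBBBBBRR
BBBBBBBRR
BBBBBBBRR
After op 3 fill(0,8,R) [35 cells changed]:
RRRRRRRRR
RRYRRKRRR
RRRRRRRRR
RRRRRRRRR
RRRRRRRRR
After op 4 fill(4,1,W) [43 cells changed]:
WWWWWWWWW
WWYWWKWWW
WWWWWWWWW
WWWWWWWWW
WWWWWWWWW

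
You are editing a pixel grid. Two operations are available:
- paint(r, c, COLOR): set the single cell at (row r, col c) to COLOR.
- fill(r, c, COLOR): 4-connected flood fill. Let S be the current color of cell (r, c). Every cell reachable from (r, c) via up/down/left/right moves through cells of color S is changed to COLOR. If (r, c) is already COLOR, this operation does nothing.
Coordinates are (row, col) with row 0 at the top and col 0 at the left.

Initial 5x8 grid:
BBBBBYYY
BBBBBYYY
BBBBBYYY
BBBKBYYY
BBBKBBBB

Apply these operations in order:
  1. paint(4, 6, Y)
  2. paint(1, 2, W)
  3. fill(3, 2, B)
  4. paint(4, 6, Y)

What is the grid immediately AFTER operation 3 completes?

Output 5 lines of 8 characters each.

Answer: BBBBBYYY
BBWBBYYY
BBBBBYYY
BBBKBYYY
BBBKBBYB

Derivation:
After op 1 paint(4,6,Y):
BBBBBYYY
BBBBBYYY
BBBBBYYY
BBBKBYYY
BBBKBBYB
After op 2 paint(1,2,W):
BBBBBYYY
BBWBBYYY
BBBBBYYY
BBBKBYYY
BBBKBBYB
After op 3 fill(3,2,B) [0 cells changed]:
BBBBBYYY
BBWBBYYY
BBBBBYYY
BBBKBYYY
BBBKBBYB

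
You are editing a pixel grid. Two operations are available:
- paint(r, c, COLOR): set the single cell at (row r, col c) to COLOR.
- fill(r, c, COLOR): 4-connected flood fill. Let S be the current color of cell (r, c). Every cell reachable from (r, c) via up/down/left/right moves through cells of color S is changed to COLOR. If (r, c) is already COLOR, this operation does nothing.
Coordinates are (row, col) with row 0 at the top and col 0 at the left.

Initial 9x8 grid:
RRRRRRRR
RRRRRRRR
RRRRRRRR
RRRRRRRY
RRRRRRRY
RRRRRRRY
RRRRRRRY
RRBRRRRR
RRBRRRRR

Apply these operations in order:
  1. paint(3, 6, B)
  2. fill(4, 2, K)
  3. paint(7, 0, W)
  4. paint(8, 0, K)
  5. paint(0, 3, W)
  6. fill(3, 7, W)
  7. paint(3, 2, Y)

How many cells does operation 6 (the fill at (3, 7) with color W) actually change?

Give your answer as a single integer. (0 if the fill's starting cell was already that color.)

Answer: 4

Derivation:
After op 1 paint(3,6,B):
RRRRRRRR
RRRRRRRR
RRRRRRRR
RRRRRRBY
RRRRRRRY
RRRRRRRY
RRRRRRRY
RRBRRRRR
RRBRRRRR
After op 2 fill(4,2,K) [65 cells changed]:
KKKKKKKK
KKKKKKKK
KKKKKKKK
KKKKKKBY
KKKKKKKY
KKKKKKKY
KKKKKKKY
KKBKKKKK
KKBKKKKK
After op 3 paint(7,0,W):
KKKKKKKK
KKKKKKKK
KKKKKKKK
KKKKKKBY
KKKKKKKY
KKKKKKKY
KKKKKKKY
WKBKKKKK
KKBKKKKK
After op 4 paint(8,0,K):
KKKKKKKK
KKKKKKKK
KKKKKKKK
KKKKKKBY
KKKKKKKY
KKKKKKKY
KKKKKKKY
WKBKKKKK
KKBKKKKK
After op 5 paint(0,3,W):
KKKWKKKK
KKKKKKKK
KKKKKKKK
KKKKKKBY
KKKKKKKY
KKKKKKKY
KKKKKKKY
WKBKKKKK
KKBKKKKK
After op 6 fill(3,7,W) [4 cells changed]:
KKKWKKKK
KKKKKKKK
KKKKKKKK
KKKKKKBW
KKKKKKKW
KKKKKKKW
KKKKKKKW
WKBKKKKK
KKBKKKKK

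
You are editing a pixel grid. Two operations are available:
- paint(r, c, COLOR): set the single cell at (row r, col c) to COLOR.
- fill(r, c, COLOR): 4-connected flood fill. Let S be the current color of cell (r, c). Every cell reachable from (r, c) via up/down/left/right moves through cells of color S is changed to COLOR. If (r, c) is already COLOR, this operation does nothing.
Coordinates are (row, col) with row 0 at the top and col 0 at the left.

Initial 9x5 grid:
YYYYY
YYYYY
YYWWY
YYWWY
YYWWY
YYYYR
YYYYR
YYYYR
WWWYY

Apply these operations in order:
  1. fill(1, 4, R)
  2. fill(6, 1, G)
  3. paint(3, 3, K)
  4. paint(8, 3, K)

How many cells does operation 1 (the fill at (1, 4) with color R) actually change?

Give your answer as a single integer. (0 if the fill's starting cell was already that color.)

Answer: 33

Derivation:
After op 1 fill(1,4,R) [33 cells changed]:
RRRRR
RRRRR
RRWWR
RRWWR
RRWWR
RRRRR
RRRRR
RRRRR
WWWRR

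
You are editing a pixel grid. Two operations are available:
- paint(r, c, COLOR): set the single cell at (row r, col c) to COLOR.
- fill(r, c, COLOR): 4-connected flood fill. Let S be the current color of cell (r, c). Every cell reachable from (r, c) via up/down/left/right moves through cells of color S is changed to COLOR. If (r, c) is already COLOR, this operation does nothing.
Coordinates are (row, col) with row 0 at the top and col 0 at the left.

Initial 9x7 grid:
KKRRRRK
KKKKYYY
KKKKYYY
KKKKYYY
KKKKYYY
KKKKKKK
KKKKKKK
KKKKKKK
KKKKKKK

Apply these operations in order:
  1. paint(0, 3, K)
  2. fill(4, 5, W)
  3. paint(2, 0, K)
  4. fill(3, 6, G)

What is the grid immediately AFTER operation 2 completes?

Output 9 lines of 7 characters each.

Answer: KKRKRRK
KKKKWWW
KKKKWWW
KKKKWWW
KKKKWWW
KKKKKKK
KKKKKKK
KKKKKKK
KKKKKKK

Derivation:
After op 1 paint(0,3,K):
KKRKRRK
KKKKYYY
KKKKYYY
KKKKYYY
KKKKYYY
KKKKKKK
KKKKKKK
KKKKKKK
KKKKKKK
After op 2 fill(4,5,W) [12 cells changed]:
KKRKRRK
KKKKWWW
KKKKWWW
KKKKWWW
KKKKWWW
KKKKKKK
KKKKKKK
KKKKKKK
KKKKKKK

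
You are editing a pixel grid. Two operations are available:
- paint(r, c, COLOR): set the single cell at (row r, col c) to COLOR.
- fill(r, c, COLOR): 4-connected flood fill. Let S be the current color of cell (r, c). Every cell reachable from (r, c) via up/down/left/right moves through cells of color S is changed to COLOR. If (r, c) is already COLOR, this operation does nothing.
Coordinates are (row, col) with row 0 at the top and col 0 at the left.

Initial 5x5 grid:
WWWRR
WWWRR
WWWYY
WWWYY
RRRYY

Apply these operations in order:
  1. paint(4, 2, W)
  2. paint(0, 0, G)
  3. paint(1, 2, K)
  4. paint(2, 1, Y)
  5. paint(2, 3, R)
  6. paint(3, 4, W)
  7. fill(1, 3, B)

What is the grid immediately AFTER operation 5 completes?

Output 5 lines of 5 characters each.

After op 1 paint(4,2,W):
WWWRR
WWWRR
WWWYY
WWWYY
RRWYY
After op 2 paint(0,0,G):
GWWRR
WWWRR
WWWYY
WWWYY
RRWYY
After op 3 paint(1,2,K):
GWWRR
WWKRR
WWWYY
WWWYY
RRWYY
After op 4 paint(2,1,Y):
GWWRR
WWKRR
WYWYY
WWWYY
RRWYY
After op 5 paint(2,3,R):
GWWRR
WWKRR
WYWRY
WWWYY
RRWYY

Answer: GWWRR
WWKRR
WYWRY
WWWYY
RRWYY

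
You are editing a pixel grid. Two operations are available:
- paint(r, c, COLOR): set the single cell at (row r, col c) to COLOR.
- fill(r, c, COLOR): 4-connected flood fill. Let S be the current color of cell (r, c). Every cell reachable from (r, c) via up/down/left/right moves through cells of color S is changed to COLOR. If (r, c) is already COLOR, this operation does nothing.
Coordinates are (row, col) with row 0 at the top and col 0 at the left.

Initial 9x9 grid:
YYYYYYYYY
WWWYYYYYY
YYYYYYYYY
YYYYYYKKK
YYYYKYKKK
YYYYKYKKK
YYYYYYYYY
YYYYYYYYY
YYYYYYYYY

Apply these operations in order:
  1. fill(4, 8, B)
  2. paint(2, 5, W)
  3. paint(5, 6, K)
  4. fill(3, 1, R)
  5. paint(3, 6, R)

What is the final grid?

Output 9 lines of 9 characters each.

Answer: RRRRRRRRR
WWWRRRRRR
RRRRRWRRR
RRRRRRRBB
RRRRKRBBB
RRRRKRKBB
RRRRRRRRR
RRRRRRRRR
RRRRRRRRR

Derivation:
After op 1 fill(4,8,B) [9 cells changed]:
YYYYYYYYY
WWWYYYYYY
YYYYYYYYY
YYYYYYBBB
YYYYKYBBB
YYYYKYBBB
YYYYYYYYY
YYYYYYYYY
YYYYYYYYY
After op 2 paint(2,5,W):
YYYYYYYYY
WWWYYYYYY
YYYYYWYYY
YYYYYYBBB
YYYYKYBBB
YYYYKYBBB
YYYYYYYYY
YYYYYYYYY
YYYYYYYYY
After op 3 paint(5,6,K):
YYYYYYYYY
WWWYYYYYY
YYYYYWYYY
YYYYYYBBB
YYYYKYBBB
YYYYKYKBB
YYYYYYYYY
YYYYYYYYY
YYYYYYYYY
After op 4 fill(3,1,R) [66 cells changed]:
RRRRRRRRR
WWWRRRRRR
RRRRRWRRR
RRRRRRBBB
RRRRKRBBB
RRRRKRKBB
RRRRRRRRR
RRRRRRRRR
RRRRRRRRR
After op 5 paint(3,6,R):
RRRRRRRRR
WWWRRRRRR
RRRRRWRRR
RRRRRRRBB
RRRRKRBBB
RRRRKRKBB
RRRRRRRRR
RRRRRRRRR
RRRRRRRRR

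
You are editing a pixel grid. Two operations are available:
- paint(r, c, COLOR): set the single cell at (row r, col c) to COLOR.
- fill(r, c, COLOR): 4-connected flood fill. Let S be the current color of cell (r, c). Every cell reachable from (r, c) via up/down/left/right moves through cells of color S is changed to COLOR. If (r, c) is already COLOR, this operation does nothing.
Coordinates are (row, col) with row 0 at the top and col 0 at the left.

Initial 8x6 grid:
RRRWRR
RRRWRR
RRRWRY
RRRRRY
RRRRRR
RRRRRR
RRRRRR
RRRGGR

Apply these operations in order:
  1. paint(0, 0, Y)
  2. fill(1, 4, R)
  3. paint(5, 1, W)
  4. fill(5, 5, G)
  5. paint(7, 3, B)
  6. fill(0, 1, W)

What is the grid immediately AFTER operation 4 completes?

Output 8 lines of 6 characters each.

Answer: YGGWGG
GGGWGG
GGGWGY
GGGGGY
GGGGGG
GWGGGG
GGGGGG
GGGGGG

Derivation:
After op 1 paint(0,0,Y):
YRRWRR
RRRWRR
RRRWRY
RRRRRY
RRRRRR
RRRRRR
RRRRRR
RRRGGR
After op 2 fill(1,4,R) [0 cells changed]:
YRRWRR
RRRWRR
RRRWRY
RRRRRY
RRRRRR
RRRRRR
RRRRRR
RRRGGR
After op 3 paint(5,1,W):
YRRWRR
RRRWRR
RRRWRY
RRRRRY
RRRRRR
RWRRRR
RRRRRR
RRRGGR
After op 4 fill(5,5,G) [39 cells changed]:
YGGWGG
GGGWGG
GGGWGY
GGGGGY
GGGGGG
GWGGGG
GGGGGG
GGGGGG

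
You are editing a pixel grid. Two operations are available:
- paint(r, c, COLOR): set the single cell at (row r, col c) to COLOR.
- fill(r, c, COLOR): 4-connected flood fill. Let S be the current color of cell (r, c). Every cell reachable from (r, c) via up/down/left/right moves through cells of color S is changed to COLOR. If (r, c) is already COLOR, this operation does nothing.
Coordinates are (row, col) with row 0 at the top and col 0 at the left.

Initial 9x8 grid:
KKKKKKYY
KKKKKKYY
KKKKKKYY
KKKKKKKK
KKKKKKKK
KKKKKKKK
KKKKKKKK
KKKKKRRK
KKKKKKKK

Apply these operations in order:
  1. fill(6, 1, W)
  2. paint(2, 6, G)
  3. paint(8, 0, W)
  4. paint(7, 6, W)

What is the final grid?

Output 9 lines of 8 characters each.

Answer: WWWWWWYY
WWWWWWYY
WWWWWWGY
WWWWWWWW
WWWWWWWW
WWWWWWWW
WWWWWWWW
WWWWWRWW
WWWWWWWW

Derivation:
After op 1 fill(6,1,W) [64 cells changed]:
WWWWWWYY
WWWWWWYY
WWWWWWYY
WWWWWWWW
WWWWWWWW
WWWWWWWW
WWWWWWWW
WWWWWRRW
WWWWWWWW
After op 2 paint(2,6,G):
WWWWWWYY
WWWWWWYY
WWWWWWGY
WWWWWWWW
WWWWWWWW
WWWWWWWW
WWWWWWWW
WWWWWRRW
WWWWWWWW
After op 3 paint(8,0,W):
WWWWWWYY
WWWWWWYY
WWWWWWGY
WWWWWWWW
WWWWWWWW
WWWWWWWW
WWWWWWWW
WWWWWRRW
WWWWWWWW
After op 4 paint(7,6,W):
WWWWWWYY
WWWWWWYY
WWWWWWGY
WWWWWWWW
WWWWWWWW
WWWWWWWW
WWWWWWWW
WWWWWRWW
WWWWWWWW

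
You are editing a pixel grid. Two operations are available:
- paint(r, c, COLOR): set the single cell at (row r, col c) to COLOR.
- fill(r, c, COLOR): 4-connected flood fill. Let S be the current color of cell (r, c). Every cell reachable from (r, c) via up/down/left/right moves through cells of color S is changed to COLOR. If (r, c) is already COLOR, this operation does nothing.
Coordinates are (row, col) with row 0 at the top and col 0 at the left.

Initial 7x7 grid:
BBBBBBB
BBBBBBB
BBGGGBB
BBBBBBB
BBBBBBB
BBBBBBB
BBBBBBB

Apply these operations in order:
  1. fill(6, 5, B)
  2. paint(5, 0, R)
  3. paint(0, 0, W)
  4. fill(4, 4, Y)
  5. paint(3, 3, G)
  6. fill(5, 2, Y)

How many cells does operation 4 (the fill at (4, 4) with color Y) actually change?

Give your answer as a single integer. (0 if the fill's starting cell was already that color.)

After op 1 fill(6,5,B) [0 cells changed]:
BBBBBBB
BBBBBBB
BBGGGBB
BBBBBBB
BBBBBBB
BBBBBBB
BBBBBBB
After op 2 paint(5,0,R):
BBBBBBB
BBBBBBB
BBGGGBB
BBBBBBB
BBBBBBB
RBBBBBB
BBBBBBB
After op 3 paint(0,0,W):
WBBBBBB
BBBBBBB
BBGGGBB
BBBBBBB
BBBBBBB
RBBBBBB
BBBBBBB
After op 4 fill(4,4,Y) [44 cells changed]:
WYYYYYY
YYYYYYY
YYGGGYY
YYYYYYY
YYYYYYY
RYYYYYY
YYYYYYY

Answer: 44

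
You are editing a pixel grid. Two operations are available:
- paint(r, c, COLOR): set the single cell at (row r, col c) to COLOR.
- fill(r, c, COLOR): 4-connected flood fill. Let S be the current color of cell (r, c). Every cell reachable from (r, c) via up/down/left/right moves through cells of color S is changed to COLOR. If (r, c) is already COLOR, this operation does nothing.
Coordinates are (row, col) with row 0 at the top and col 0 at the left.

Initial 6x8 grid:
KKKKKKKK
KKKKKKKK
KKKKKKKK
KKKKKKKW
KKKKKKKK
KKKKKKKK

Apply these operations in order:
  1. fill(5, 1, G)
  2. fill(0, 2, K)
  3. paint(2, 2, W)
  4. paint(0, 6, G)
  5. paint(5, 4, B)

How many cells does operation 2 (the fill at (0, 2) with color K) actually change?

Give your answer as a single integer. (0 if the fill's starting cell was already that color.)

Answer: 47

Derivation:
After op 1 fill(5,1,G) [47 cells changed]:
GGGGGGGG
GGGGGGGG
GGGGGGGG
GGGGGGGW
GGGGGGGG
GGGGGGGG
After op 2 fill(0,2,K) [47 cells changed]:
KKKKKKKK
KKKKKKKK
KKKKKKKK
KKKKKKKW
KKKKKKKK
KKKKKKKK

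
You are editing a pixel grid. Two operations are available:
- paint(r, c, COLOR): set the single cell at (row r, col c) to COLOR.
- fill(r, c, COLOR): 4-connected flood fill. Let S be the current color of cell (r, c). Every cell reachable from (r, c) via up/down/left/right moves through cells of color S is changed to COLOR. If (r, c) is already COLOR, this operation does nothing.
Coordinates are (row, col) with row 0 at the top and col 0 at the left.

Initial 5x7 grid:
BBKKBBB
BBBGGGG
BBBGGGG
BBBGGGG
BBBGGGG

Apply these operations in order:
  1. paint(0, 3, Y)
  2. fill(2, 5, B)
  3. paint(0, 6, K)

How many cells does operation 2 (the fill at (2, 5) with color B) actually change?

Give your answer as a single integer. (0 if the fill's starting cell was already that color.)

After op 1 paint(0,3,Y):
BBKYBBB
BBBGGGG
BBBGGGG
BBBGGGG
BBBGGGG
After op 2 fill(2,5,B) [16 cells changed]:
BBKYBBB
BBBBBBB
BBBBBBB
BBBBBBB
BBBBBBB

Answer: 16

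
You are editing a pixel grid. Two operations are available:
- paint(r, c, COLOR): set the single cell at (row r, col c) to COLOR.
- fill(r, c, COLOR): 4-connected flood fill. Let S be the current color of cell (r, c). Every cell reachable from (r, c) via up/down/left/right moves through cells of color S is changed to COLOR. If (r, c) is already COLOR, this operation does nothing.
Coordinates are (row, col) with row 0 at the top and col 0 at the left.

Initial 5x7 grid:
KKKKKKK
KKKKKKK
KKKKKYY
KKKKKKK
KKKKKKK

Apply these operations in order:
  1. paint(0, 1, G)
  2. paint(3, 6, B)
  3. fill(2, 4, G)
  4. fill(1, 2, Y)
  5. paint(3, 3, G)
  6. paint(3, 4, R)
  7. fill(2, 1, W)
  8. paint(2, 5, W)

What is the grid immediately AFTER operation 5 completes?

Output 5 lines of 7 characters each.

Answer: YYYYYYY
YYYYYYY
YYYYYYY
YYYGYYB
YYYYYYY

Derivation:
After op 1 paint(0,1,G):
KGKKKKK
KKKKKKK
KKKKKYY
KKKKKKK
KKKKKKK
After op 2 paint(3,6,B):
KGKKKKK
KKKKKKK
KKKKKYY
KKKKKKB
KKKKKKK
After op 3 fill(2,4,G) [31 cells changed]:
GGGGGGG
GGGGGGG
GGGGGYY
GGGGGGB
GGGGGGG
After op 4 fill(1,2,Y) [32 cells changed]:
YYYYYYY
YYYYYYY
YYYYYYY
YYYYYYB
YYYYYYY
After op 5 paint(3,3,G):
YYYYYYY
YYYYYYY
YYYYYYY
YYYGYYB
YYYYYYY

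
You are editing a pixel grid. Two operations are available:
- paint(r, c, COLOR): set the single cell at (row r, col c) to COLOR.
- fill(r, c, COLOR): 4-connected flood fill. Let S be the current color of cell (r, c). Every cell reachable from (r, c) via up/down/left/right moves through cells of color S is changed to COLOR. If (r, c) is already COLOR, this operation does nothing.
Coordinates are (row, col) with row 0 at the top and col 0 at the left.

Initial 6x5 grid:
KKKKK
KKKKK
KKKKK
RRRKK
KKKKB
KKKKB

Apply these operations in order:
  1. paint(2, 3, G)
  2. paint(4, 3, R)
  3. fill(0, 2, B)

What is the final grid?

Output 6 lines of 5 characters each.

Answer: BBBBB
BBBBB
BBBGB
RRRBB
KKKRB
KKKKB

Derivation:
After op 1 paint(2,3,G):
KKKKK
KKKKK
KKKGK
RRRKK
KKKKB
KKKKB
After op 2 paint(4,3,R):
KKKKK
KKKKK
KKKGK
RRRKK
KKKRB
KKKKB
After op 3 fill(0,2,B) [16 cells changed]:
BBBBB
BBBBB
BBBGB
RRRBB
KKKRB
KKKKB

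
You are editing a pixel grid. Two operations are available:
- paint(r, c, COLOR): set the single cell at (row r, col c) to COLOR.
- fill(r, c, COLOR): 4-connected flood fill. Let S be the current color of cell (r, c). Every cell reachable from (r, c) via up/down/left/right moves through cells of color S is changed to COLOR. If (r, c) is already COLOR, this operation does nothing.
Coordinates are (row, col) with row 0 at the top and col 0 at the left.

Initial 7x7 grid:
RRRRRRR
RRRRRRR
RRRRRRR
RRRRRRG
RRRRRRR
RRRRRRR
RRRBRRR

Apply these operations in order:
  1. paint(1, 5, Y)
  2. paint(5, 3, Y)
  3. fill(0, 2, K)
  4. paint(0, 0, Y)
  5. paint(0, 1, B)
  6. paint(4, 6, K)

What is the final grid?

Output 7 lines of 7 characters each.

Answer: YBKKKKK
KKKKKYK
KKKKKKK
KKKKKKG
KKKKKKK
KKKYKKK
KKKBKKK

Derivation:
After op 1 paint(1,5,Y):
RRRRRRR
RRRRRYR
RRRRRRR
RRRRRRG
RRRRRRR
RRRRRRR
RRRBRRR
After op 2 paint(5,3,Y):
RRRRRRR
RRRRRYR
RRRRRRR
RRRRRRG
RRRRRRR
RRRYRRR
RRRBRRR
After op 3 fill(0,2,K) [45 cells changed]:
KKKKKKK
KKKKKYK
KKKKKKK
KKKKKKG
KKKKKKK
KKKYKKK
KKKBKKK
After op 4 paint(0,0,Y):
YKKKKKK
KKKKKYK
KKKKKKK
KKKKKKG
KKKKKKK
KKKYKKK
KKKBKKK
After op 5 paint(0,1,B):
YBKKKKK
KKKKKYK
KKKKKKK
KKKKKKG
KKKKKKK
KKKYKKK
KKKBKKK
After op 6 paint(4,6,K):
YBKKKKK
KKKKKYK
KKKKKKK
KKKKKKG
KKKKKKK
KKKYKKK
KKKBKKK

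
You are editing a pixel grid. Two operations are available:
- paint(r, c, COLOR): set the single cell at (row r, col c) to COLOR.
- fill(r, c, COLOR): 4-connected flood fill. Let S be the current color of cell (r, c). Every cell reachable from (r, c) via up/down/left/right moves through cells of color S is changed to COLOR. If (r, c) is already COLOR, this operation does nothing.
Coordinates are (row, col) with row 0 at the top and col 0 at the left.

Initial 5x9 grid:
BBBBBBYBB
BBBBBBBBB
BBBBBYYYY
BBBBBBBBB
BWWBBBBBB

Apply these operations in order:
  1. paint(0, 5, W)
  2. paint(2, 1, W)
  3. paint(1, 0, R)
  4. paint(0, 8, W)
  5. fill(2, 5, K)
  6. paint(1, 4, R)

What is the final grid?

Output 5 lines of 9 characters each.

Answer: BBBBBWYBW
RBBBRBBBB
BWBBBKKKK
BBBBBBBBB
BWWBBBBBB

Derivation:
After op 1 paint(0,5,W):
BBBBBWYBB
BBBBBBBBB
BBBBBYYYY
BBBBBBBBB
BWWBBBBBB
After op 2 paint(2,1,W):
BBBBBWYBB
BBBBBBBBB
BWBBBYYYY
BBBBBBBBB
BWWBBBBBB
After op 3 paint(1,0,R):
BBBBBWYBB
RBBBBBBBB
BWBBBYYYY
BBBBBBBBB
BWWBBBBBB
After op 4 paint(0,8,W):
BBBBBWYBW
RBBBBBBBB
BWBBBYYYY
BBBBBBBBB
BWWBBBBBB
After op 5 fill(2,5,K) [4 cells changed]:
BBBBBWYBW
RBBBBBBBB
BWBBBKKKK
BBBBBBBBB
BWWBBBBBB
After op 6 paint(1,4,R):
BBBBBWYBW
RBBBRBBBB
BWBBBKKKK
BBBBBBBBB
BWWBBBBBB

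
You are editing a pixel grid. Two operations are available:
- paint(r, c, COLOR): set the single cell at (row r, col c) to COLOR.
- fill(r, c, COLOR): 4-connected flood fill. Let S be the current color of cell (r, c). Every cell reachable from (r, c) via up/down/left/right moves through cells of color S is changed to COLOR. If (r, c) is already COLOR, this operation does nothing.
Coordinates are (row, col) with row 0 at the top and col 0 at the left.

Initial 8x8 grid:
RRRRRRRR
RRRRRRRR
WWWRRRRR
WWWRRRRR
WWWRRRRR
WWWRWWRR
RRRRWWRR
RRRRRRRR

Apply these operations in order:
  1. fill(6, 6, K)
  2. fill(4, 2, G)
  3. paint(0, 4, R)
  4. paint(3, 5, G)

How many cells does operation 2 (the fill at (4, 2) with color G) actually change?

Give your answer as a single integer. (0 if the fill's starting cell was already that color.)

After op 1 fill(6,6,K) [48 cells changed]:
KKKKKKKK
KKKKKKKK
WWWKKKKK
WWWKKKKK
WWWKKKKK
WWWKWWKK
KKKKWWKK
KKKKKKKK
After op 2 fill(4,2,G) [12 cells changed]:
KKKKKKKK
KKKKKKKK
GGGKKKKK
GGGKKKKK
GGGKKKKK
GGGKWWKK
KKKKWWKK
KKKKKKKK

Answer: 12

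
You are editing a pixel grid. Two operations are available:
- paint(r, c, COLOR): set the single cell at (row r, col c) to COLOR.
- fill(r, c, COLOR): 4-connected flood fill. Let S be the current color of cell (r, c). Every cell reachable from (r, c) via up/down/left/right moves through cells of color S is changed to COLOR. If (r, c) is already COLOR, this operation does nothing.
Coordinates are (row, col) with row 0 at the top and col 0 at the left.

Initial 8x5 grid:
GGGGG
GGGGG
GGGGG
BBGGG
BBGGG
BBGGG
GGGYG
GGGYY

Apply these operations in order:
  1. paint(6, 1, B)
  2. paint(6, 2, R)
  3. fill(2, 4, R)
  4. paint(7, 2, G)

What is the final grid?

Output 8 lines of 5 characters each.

Answer: RRRRR
RRRRR
RRRRR
BBRRR
BBRRR
BBRRR
GBRYR
GGGYY

Derivation:
After op 1 paint(6,1,B):
GGGGG
GGGGG
GGGGG
BBGGG
BBGGG
BBGGG
GBGYG
GGGYY
After op 2 paint(6,2,R):
GGGGG
GGGGG
GGGGG
BBGGG
BBGGG
BBGGG
GBRYG
GGGYY
After op 3 fill(2,4,R) [25 cells changed]:
RRRRR
RRRRR
RRRRR
BBRRR
BBRRR
BBRRR
GBRYR
GGGYY
After op 4 paint(7,2,G):
RRRRR
RRRRR
RRRRR
BBRRR
BBRRR
BBRRR
GBRYR
GGGYY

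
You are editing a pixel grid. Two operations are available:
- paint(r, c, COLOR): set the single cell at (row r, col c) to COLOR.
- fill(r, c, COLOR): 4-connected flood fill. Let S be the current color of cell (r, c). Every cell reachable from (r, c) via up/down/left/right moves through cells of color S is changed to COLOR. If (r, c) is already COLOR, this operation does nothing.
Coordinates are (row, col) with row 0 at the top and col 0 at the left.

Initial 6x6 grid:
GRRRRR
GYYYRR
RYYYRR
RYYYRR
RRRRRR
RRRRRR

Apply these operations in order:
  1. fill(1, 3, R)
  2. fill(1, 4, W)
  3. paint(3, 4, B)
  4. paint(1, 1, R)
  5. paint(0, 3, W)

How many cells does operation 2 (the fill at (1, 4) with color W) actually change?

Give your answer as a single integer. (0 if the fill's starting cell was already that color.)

After op 1 fill(1,3,R) [9 cells changed]:
GRRRRR
GRRRRR
RRRRRR
RRRRRR
RRRRRR
RRRRRR
After op 2 fill(1,4,W) [34 cells changed]:
GWWWWW
GWWWWW
WWWWWW
WWWWWW
WWWWWW
WWWWWW

Answer: 34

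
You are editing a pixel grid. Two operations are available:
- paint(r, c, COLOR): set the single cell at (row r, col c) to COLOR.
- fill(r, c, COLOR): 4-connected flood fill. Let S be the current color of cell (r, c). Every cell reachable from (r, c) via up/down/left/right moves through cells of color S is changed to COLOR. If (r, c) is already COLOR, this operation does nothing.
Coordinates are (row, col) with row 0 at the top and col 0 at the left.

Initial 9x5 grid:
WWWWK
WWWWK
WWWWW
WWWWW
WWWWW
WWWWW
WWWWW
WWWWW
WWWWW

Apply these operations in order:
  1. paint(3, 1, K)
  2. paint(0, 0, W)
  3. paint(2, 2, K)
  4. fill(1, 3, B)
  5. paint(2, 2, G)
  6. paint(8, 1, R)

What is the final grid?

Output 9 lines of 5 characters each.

Answer: BBBBK
BBBBK
BBGBB
BKBBB
BBBBB
BBBBB
BBBBB
BBBBB
BRBBB

Derivation:
After op 1 paint(3,1,K):
WWWWK
WWWWK
WWWWW
WKWWW
WWWWW
WWWWW
WWWWW
WWWWW
WWWWW
After op 2 paint(0,0,W):
WWWWK
WWWWK
WWWWW
WKWWW
WWWWW
WWWWW
WWWWW
WWWWW
WWWWW
After op 3 paint(2,2,K):
WWWWK
WWWWK
WWKWW
WKWWW
WWWWW
WWWWW
WWWWW
WWWWW
WWWWW
After op 4 fill(1,3,B) [41 cells changed]:
BBBBK
BBBBK
BBKBB
BKBBB
BBBBB
BBBBB
BBBBB
BBBBB
BBBBB
After op 5 paint(2,2,G):
BBBBK
BBBBK
BBGBB
BKBBB
BBBBB
BBBBB
BBBBB
BBBBB
BBBBB
After op 6 paint(8,1,R):
BBBBK
BBBBK
BBGBB
BKBBB
BBBBB
BBBBB
BBBBB
BBBBB
BRBBB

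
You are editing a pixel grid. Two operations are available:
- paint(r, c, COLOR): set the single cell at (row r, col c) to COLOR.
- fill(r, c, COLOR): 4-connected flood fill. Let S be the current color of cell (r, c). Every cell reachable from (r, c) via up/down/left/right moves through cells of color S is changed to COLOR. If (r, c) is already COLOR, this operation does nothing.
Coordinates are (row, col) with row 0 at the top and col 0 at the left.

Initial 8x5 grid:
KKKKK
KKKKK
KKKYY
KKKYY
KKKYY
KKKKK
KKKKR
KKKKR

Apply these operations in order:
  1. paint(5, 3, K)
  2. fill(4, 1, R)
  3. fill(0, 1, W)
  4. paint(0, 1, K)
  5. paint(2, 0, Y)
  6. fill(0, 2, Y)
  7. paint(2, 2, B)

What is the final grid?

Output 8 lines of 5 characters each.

After op 1 paint(5,3,K):
KKKKK
KKKKK
KKKYY
KKKYY
KKKYY
KKKKK
KKKKR
KKKKR
After op 2 fill(4,1,R) [32 cells changed]:
RRRRR
RRRRR
RRRYY
RRRYY
RRRYY
RRRRR
RRRRR
RRRRR
After op 3 fill(0,1,W) [34 cells changed]:
WWWWW
WWWWW
WWWYY
WWWYY
WWWYY
WWWWW
WWWWW
WWWWW
After op 4 paint(0,1,K):
WKWWW
WWWWW
WWWYY
WWWYY
WWWYY
WWWWW
WWWWW
WWWWW
After op 5 paint(2,0,Y):
WKWWW
WWWWW
YWWYY
WWWYY
WWWYY
WWWWW
WWWWW
WWWWW
After op 6 fill(0,2,Y) [32 cells changed]:
YKYYY
YYYYY
YYYYY
YYYYY
YYYYY
YYYYY
YYYYY
YYYYY
After op 7 paint(2,2,B):
YKYYY
YYYYY
YYBYY
YYYYY
YYYYY
YYYYY
YYYYY
YYYYY

Answer: YKYYY
YYYYY
YYBYY
YYYYY
YYYYY
YYYYY
YYYYY
YYYYY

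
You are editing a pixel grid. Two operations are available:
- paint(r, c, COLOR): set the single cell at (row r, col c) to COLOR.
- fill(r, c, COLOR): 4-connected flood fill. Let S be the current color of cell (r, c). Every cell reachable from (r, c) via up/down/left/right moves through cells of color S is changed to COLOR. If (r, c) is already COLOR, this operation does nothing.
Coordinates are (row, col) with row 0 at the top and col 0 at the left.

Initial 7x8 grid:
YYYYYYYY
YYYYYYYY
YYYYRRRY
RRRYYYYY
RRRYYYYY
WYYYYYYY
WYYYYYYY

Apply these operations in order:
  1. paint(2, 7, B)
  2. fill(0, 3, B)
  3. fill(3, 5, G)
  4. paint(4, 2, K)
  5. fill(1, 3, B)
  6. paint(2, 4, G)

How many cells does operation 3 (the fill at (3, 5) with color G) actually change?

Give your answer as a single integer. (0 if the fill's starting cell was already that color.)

Answer: 45

Derivation:
After op 1 paint(2,7,B):
YYYYYYYY
YYYYYYYY
YYYYRRRB
RRRYYYYY
RRRYYYYY
WYYYYYYY
WYYYYYYY
After op 2 fill(0,3,B) [44 cells changed]:
BBBBBBBB
BBBBBBBB
BBBBRRRB
RRRBBBBB
RRRBBBBB
WBBBBBBB
WBBBBBBB
After op 3 fill(3,5,G) [45 cells changed]:
GGGGGGGG
GGGGGGGG
GGGGRRRG
RRRGGGGG
RRRGGGGG
WGGGGGGG
WGGGGGGG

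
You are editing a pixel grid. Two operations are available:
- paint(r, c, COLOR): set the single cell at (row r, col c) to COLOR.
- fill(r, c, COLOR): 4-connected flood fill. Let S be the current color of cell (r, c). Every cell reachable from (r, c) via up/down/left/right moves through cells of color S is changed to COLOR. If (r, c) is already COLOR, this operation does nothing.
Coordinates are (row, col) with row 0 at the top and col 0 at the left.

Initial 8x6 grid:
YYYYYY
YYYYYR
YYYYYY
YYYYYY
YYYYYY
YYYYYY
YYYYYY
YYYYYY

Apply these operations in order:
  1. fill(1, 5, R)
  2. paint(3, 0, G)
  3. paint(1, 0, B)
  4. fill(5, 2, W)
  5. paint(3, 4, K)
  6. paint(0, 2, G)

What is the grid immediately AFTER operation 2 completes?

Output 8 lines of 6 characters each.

Answer: YYYYYY
YYYYYR
YYYYYY
GYYYYY
YYYYYY
YYYYYY
YYYYYY
YYYYYY

Derivation:
After op 1 fill(1,5,R) [0 cells changed]:
YYYYYY
YYYYYR
YYYYYY
YYYYYY
YYYYYY
YYYYYY
YYYYYY
YYYYYY
After op 2 paint(3,0,G):
YYYYYY
YYYYYR
YYYYYY
GYYYYY
YYYYYY
YYYYYY
YYYYYY
YYYYYY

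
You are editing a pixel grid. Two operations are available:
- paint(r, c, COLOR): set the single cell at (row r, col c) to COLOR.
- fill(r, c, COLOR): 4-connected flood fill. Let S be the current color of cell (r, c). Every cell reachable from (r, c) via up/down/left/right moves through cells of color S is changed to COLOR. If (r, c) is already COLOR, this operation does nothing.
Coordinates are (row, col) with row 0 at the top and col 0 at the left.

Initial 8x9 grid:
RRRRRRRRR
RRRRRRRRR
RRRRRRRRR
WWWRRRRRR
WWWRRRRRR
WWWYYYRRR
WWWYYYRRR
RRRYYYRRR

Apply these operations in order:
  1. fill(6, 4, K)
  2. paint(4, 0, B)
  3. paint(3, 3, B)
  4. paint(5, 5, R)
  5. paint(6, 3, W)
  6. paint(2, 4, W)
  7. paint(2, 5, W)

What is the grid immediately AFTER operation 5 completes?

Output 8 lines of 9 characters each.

After op 1 fill(6,4,K) [9 cells changed]:
RRRRRRRRR
RRRRRRRRR
RRRRRRRRR
WWWRRRRRR
WWWRRRRRR
WWWKKKRRR
WWWKKKRRR
RRRKKKRRR
After op 2 paint(4,0,B):
RRRRRRRRR
RRRRRRRRR
RRRRRRRRR
WWWRRRRRR
BWWRRRRRR
WWWKKKRRR
WWWKKKRRR
RRRKKKRRR
After op 3 paint(3,3,B):
RRRRRRRRR
RRRRRRRRR
RRRRRRRRR
WWWBRRRRR
BWWRRRRRR
WWWKKKRRR
WWWKKKRRR
RRRKKKRRR
After op 4 paint(5,5,R):
RRRRRRRRR
RRRRRRRRR
RRRRRRRRR
WWWBRRRRR
BWWRRRRRR
WWWKKRRRR
WWWKKKRRR
RRRKKKRRR
After op 5 paint(6,3,W):
RRRRRRRRR
RRRRRRRRR
RRRRRRRRR
WWWBRRRRR
BWWRRRRRR
WWWKKRRRR
WWWWKKRRR
RRRKKKRRR

Answer: RRRRRRRRR
RRRRRRRRR
RRRRRRRRR
WWWBRRRRR
BWWRRRRRR
WWWKKRRRR
WWWWKKRRR
RRRKKKRRR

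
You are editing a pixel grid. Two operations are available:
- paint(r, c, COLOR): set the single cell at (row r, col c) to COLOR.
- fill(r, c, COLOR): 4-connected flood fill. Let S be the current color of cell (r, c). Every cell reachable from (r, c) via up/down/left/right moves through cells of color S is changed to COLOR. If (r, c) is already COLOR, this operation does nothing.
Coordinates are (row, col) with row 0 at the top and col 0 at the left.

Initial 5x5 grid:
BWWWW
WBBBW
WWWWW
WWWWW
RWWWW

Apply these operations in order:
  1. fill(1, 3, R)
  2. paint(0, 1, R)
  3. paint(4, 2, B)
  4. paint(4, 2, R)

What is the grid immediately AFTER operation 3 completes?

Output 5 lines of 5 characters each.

Answer: BRWWW
WRRRW
WWWWW
WWWWW
RWBWW

Derivation:
After op 1 fill(1,3,R) [3 cells changed]:
BWWWW
WRRRW
WWWWW
WWWWW
RWWWW
After op 2 paint(0,1,R):
BRWWW
WRRRW
WWWWW
WWWWW
RWWWW
After op 3 paint(4,2,B):
BRWWW
WRRRW
WWWWW
WWWWW
RWBWW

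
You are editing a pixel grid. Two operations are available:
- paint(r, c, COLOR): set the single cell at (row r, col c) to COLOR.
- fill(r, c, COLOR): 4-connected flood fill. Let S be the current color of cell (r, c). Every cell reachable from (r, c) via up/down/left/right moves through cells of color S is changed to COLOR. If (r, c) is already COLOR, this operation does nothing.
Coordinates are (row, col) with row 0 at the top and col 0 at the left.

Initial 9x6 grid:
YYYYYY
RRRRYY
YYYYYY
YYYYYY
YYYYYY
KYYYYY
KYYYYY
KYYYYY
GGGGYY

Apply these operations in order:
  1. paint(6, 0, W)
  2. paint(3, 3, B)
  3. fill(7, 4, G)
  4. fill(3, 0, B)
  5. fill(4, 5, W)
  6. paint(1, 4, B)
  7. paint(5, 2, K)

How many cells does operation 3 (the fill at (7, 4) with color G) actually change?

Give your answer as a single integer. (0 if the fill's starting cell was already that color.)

After op 1 paint(6,0,W):
YYYYYY
RRRRYY
YYYYYY
YYYYYY
YYYYYY
KYYYYY
WYYYYY
KYYYYY
GGGGYY
After op 2 paint(3,3,B):
YYYYYY
RRRRYY
YYYYYY
YYYBYY
YYYYYY
KYYYYY
WYYYYY
KYYYYY
GGGGYY
After op 3 fill(7,4,G) [42 cells changed]:
GGGGGG
RRRRGG
GGGGGG
GGGBGG
GGGGGG
KGGGGG
WGGGGG
KGGGGG
GGGGGG

Answer: 42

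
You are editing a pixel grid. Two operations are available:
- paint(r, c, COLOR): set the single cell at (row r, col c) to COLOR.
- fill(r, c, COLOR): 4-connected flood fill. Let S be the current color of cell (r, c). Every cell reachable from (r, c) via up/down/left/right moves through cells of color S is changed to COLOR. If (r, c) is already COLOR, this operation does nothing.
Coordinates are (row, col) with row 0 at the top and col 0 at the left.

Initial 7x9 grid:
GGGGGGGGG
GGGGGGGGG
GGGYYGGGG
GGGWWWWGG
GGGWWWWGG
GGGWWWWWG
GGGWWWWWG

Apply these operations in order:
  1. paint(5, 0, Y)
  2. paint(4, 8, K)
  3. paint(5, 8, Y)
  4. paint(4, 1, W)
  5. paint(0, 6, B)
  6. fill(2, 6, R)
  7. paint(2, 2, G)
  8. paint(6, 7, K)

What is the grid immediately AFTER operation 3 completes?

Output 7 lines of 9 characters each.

Answer: GGGGGGGGG
GGGGGGGGG
GGGYYGGGG
GGGWWWWGG
GGGWWWWGK
YGGWWWWWY
GGGWWWWWG

Derivation:
After op 1 paint(5,0,Y):
GGGGGGGGG
GGGGGGGGG
GGGYYGGGG
GGGWWWWGG
GGGWWWWGG
YGGWWWWWG
GGGWWWWWG
After op 2 paint(4,8,K):
GGGGGGGGG
GGGGGGGGG
GGGYYGGGG
GGGWWWWGG
GGGWWWWGK
YGGWWWWWG
GGGWWWWWG
After op 3 paint(5,8,Y):
GGGGGGGGG
GGGGGGGGG
GGGYYGGGG
GGGWWWWGG
GGGWWWWGK
YGGWWWWWY
GGGWWWWWG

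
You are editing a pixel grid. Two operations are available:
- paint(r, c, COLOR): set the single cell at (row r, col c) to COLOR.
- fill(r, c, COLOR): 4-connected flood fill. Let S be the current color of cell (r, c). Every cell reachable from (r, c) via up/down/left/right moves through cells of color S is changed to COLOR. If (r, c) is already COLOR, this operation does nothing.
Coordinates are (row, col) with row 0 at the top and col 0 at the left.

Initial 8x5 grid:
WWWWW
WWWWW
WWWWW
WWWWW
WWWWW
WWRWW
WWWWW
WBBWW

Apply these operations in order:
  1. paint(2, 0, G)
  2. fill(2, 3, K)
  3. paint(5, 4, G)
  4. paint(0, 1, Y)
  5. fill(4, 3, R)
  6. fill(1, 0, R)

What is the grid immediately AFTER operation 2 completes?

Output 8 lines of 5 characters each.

Answer: KKKKK
KKKKK
GKKKK
KKKKK
KKKKK
KKRKK
KKKKK
KBBKK

Derivation:
After op 1 paint(2,0,G):
WWWWW
WWWWW
GWWWW
WWWWW
WWWWW
WWRWW
WWWWW
WBBWW
After op 2 fill(2,3,K) [36 cells changed]:
KKKKK
KKKKK
GKKKK
KKKKK
KKKKK
KKRKK
KKKKK
KBBKK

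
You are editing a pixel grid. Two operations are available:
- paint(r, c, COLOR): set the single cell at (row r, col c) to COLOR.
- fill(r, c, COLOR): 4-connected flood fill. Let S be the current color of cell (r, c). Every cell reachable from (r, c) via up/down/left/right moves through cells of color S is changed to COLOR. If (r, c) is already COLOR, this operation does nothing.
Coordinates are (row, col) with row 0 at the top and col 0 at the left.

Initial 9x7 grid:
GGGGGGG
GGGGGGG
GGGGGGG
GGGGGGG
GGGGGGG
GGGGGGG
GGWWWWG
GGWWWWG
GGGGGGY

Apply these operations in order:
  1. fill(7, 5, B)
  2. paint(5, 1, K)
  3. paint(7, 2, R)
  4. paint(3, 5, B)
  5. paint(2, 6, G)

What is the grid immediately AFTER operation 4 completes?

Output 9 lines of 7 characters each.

After op 1 fill(7,5,B) [8 cells changed]:
GGGGGGG
GGGGGGG
GGGGGGG
GGGGGGG
GGGGGGG
GGGGGGG
GGBBBBG
GGBBBBG
GGGGGGY
After op 2 paint(5,1,K):
GGGGGGG
GGGGGGG
GGGGGGG
GGGGGGG
GGGGGGG
GKGGGGG
GGBBBBG
GGBBBBG
GGGGGGY
After op 3 paint(7,2,R):
GGGGGGG
GGGGGGG
GGGGGGG
GGGGGGG
GGGGGGG
GKGGGGG
GGBBBBG
GGRBBBG
GGGGGGY
After op 4 paint(3,5,B):
GGGGGGG
GGGGGGG
GGGGGGG
GGGGGBG
GGGGGGG
GKGGGGG
GGBBBBG
GGRBBBG
GGGGGGY

Answer: GGGGGGG
GGGGGGG
GGGGGGG
GGGGGBG
GGGGGGG
GKGGGGG
GGBBBBG
GGRBBBG
GGGGGGY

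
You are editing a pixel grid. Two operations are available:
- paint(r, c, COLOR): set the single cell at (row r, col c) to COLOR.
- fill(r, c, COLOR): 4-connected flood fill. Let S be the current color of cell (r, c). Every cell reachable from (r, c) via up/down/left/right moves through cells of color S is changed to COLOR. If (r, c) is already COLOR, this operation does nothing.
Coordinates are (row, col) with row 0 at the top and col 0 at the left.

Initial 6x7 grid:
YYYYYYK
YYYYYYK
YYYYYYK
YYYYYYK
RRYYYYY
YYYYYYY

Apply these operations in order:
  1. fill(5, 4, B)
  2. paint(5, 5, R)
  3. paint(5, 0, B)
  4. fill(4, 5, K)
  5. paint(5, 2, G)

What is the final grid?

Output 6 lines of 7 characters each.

After op 1 fill(5,4,B) [36 cells changed]:
BBBBBBK
BBBBBBK
BBBBBBK
BBBBBBK
RRBBBBB
BBBBBBB
After op 2 paint(5,5,R):
BBBBBBK
BBBBBBK
BBBBBBK
BBBBBBK
RRBBBBB
BBBBBRB
After op 3 paint(5,0,B):
BBBBBBK
BBBBBBK
BBBBBBK
BBBBBBK
RRBBBBB
BBBBBRB
After op 4 fill(4,5,K) [35 cells changed]:
KKKKKKK
KKKKKKK
KKKKKKK
KKKKKKK
RRKKKKK
KKKKKRK
After op 5 paint(5,2,G):
KKKKKKK
KKKKKKK
KKKKKKK
KKKKKKK
RRKKKKK
KKGKKRK

Answer: KKKKKKK
KKKKKKK
KKKKKKK
KKKKKKK
RRKKKKK
KKGKKRK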